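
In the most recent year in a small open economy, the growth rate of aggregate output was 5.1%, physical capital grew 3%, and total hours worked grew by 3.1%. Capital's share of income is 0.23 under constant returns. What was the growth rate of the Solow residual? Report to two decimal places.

2.02%

Labor's share = 1 − 0.23 = 0.77.
Physical capital: 0.23 × 3 = 0.69 pp.
Total hours worked: 0.77 × 3.1 = 2.387 pp.
TFP growth = 5.1 − 3.077 = 2.023%.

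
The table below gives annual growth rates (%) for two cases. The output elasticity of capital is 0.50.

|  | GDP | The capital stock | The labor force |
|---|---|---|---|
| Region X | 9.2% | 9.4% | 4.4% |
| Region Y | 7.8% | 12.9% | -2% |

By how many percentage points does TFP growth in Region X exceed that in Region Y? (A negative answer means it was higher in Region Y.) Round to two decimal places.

Labor's share = 1 − 0.5 = 0.5.
Region X: TFP = 9.2 − 4.7 − 2.2 = 2.3%.
Region Y: TFP = 7.8 − 6.45 + 1 = 2.35%.
Difference = 2.3 − (2.35) = -0.05 pp.

-0.05 percentage points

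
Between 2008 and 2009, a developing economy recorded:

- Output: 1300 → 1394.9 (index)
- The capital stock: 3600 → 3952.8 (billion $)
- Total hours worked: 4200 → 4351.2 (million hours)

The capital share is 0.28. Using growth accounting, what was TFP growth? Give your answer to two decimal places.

1.96%

Output growth = (1394.9 − 1300) / 1300 = 7.3%.
The capital stock growth = (3952.8 − 3600) / 3600 = 9.8%.
Total hours worked growth = (4351.2 − 4200) / 4200 = 3.6%.
Labor's share = 1 − 0.28 = 0.72.
The capital stock: 0.28 × 9.8 = 2.744 pp.
Total hours worked: 0.72 × 3.6 = 2.592 pp.
TFP growth = 7.3 − 5.336 = 1.964%.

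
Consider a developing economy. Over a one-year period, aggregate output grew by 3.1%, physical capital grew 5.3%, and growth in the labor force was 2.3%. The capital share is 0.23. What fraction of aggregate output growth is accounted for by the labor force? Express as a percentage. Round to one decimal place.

Labor's share = 1 − 0.23 = 0.77.
The labor force contributed 0.77 × 2.3 = 1.771 pp.
Share of growth = 1.771 / 3.1 × 100 = 57.129%.

57.1%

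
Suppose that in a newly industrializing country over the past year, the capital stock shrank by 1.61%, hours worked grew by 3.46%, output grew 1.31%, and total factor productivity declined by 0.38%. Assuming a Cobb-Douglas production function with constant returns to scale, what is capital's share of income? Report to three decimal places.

α = 0.349

gY = gA + α·gK + (1−α)·gL, so gY − gA − gL = α(gK − gL).
1.31 + 0.38 − 3.46 = α × (-1.61 − 3.46).
-1.77 = -5.07 α, so α = 0.34911.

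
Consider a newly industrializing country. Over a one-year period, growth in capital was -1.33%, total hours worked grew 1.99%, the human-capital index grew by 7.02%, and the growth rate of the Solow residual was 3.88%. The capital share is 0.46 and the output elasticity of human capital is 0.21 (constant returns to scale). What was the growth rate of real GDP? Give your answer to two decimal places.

Labor's share = 1 − 0.46 − 0.21 = 0.33.
Capital: 0.46 × (-1.33) = -0.6118 pp.
The human-capital index: 0.21 × 7.02 = 1.4742 pp.
Total hours worked: 0.33 × 1.99 = 0.6567 pp.
Output growth = 3.88 + 1.5191 = 5.3991%.

Real GDP growth was 5.40%.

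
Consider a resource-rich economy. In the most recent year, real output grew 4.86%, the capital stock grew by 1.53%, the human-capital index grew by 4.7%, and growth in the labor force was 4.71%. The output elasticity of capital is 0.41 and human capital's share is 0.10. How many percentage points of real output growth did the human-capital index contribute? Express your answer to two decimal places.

0.47 pp

Contribution = share × growth = 0.1 × 4.7 = 0.47 pp.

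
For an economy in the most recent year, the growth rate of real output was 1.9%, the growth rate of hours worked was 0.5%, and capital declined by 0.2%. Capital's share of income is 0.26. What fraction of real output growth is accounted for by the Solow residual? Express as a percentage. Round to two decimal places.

Labor's share = 1 − 0.26 = 0.74.
Capital: 0.26 × (-0.2) = -0.052 pp.
Hours worked: 0.74 × 0.5 = 0.37 pp.
TFP growth = 1.9 − 0.318 = 1.582%.
TFP share of growth = 1.582 / 1.9 × 100 = 83.2632%.

The Solow residual accounted for 83.26% of growth.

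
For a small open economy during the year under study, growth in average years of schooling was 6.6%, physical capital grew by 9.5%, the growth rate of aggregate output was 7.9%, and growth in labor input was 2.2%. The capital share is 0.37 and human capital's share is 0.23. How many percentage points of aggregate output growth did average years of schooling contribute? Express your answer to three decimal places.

Contribution = share × growth = 0.23 × 6.6 = 1.518 pp.

1.518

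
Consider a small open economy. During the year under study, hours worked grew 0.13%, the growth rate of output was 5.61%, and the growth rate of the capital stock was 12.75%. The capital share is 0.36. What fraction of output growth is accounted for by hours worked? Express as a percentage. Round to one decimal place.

Labor's share = 1 − 0.36 = 0.64.
Hours worked contributed 0.64 × 0.13 = 0.0832 pp.
Share of growth = 0.0832 / 5.61 × 100 = 1.483%.

1.5%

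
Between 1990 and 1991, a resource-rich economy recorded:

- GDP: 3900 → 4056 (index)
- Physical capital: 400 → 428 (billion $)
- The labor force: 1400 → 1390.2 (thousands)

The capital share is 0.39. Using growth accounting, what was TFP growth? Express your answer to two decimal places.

GDP growth = (4056 − 3900) / 3900 = 4%.
Physical capital growth = (428 − 400) / 400 = 7%.
The labor force growth = (1390.2 − 1400) / 1400 = -0.7%.
Labor's share = 1 − 0.39 = 0.61.
Physical capital: 0.39 × 7 = 2.73 pp.
The labor force: 0.61 × (-0.7) = -0.427 pp.
TFP growth = 4 − 2.303 = 1.697%.

1.70%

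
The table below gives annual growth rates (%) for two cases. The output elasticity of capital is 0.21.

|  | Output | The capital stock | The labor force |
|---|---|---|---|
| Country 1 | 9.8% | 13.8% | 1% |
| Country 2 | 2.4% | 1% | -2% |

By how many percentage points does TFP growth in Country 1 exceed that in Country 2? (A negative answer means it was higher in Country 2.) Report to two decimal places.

2.34 percentage points

Labor's share = 1 − 0.21 = 0.79.
Country 1: TFP = 9.8 − 2.898 − 0.79 = 6.112%.
Country 2: TFP = 2.4 − 0.21 + 1.58 = 3.77%.
Difference = 6.112 − (3.77) = 2.342 pp.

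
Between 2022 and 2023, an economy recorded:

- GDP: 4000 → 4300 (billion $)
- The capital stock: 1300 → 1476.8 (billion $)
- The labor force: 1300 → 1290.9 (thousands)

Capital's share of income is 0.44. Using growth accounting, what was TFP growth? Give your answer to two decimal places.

1.91%

GDP growth = (4300 − 4000) / 4000 = 7.5%.
The capital stock growth = (1476.8 − 1300) / 1300 = 13.6%.
The labor force growth = (1290.9 − 1300) / 1300 = -0.7%.
Labor's share = 1 − 0.44 = 0.56.
The capital stock: 0.44 × 13.6 = 5.984 pp.
The labor force: 0.56 × (-0.7) = -0.392 pp.
TFP growth = 7.5 − 5.592 = 1.908%.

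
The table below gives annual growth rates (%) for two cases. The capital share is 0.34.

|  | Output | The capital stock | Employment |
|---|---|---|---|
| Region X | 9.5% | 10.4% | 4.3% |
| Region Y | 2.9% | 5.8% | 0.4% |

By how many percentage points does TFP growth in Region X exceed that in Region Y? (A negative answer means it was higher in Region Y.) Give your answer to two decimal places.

2.46 percentage points

Labor's share = 1 − 0.34 = 0.66.
Region X: TFP = 9.5 − 3.536 − 2.838 = 3.126%.
Region Y: TFP = 2.9 − 1.972 − 0.264 = 0.664%.
Difference = 3.126 − (0.664) = 2.462 pp.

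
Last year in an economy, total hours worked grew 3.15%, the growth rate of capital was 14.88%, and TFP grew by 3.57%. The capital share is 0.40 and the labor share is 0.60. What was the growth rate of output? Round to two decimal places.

Labor's share = 1 − 0.4 = 0.6.
Capital: 0.4 × 14.88 = 5.952 pp.
Total hours worked: 0.6 × 3.15 = 1.89 pp.
Output growth = 3.57 + 7.842 = 11.412%.

Output growth was 11.41%.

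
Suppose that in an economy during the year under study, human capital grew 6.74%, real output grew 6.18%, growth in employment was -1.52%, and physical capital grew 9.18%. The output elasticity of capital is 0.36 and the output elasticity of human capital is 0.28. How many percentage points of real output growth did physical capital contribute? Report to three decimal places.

Contribution = share × growth = 0.36 × 9.18 = 3.3048 pp.

3.305 percentage points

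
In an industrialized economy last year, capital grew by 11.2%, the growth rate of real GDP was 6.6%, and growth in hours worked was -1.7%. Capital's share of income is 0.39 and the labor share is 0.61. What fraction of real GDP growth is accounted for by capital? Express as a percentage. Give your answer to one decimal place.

Capital contributed 0.39 × 11.2 = 4.368 pp.
Share of growth = 4.368 / 6.6 × 100 = 66.182%.

Capital accounted for 66.2% of growth.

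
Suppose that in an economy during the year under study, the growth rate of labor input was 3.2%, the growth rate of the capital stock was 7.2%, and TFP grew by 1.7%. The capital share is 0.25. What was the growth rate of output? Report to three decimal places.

Labor's share = 1 − 0.25 = 0.75.
The capital stock: 0.25 × 7.2 = 1.8 pp.
Labor input: 0.75 × 3.2 = 2.4 pp.
Output growth = 1.7 + 4.2 = 5.9%.

Output growth was 5.900%.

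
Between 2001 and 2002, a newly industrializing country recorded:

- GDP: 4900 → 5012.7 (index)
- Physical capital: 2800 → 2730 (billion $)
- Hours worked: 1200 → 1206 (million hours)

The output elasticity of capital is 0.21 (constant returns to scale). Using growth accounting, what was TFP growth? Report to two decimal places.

TFP grew 2.43%.

GDP growth = (5012.7 − 4900) / 4900 = 2.3%.
Physical capital growth = (2730 − 2800) / 2800 = -2.5%.
Hours worked growth = (1206 − 1200) / 1200 = 0.5%.
Labor's share = 1 − 0.21 = 0.79.
Physical capital: 0.21 × (-2.5) = -0.525 pp.
Hours worked: 0.79 × 0.5 = 0.395 pp.
TFP growth = 2.3 + 0.13 = 2.43%.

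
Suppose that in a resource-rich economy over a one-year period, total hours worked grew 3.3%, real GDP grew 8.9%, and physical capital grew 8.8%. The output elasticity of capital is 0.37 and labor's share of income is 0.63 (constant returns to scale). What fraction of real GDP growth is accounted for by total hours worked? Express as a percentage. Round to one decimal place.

23.4%

Labor's share = 1 − 0.37 = 0.63.
Total hours worked contributed 0.63 × 3.3 = 2.079 pp.
Share of growth = 2.079 / 8.9 × 100 = 23.36%.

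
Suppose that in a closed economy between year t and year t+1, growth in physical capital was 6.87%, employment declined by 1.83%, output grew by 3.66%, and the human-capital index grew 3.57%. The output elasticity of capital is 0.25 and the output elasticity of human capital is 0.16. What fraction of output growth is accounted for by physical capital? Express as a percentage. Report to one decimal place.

Physical capital accounted for 46.9% of growth.

Physical capital contributed 0.25 × 6.87 = 1.7175 pp.
Share of growth = 1.7175 / 3.66 × 100 = 46.926%.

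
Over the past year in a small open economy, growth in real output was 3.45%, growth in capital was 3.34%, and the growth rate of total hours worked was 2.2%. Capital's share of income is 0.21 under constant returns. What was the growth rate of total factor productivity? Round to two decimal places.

Total factor productivity grew 1.01%.

Labor's share = 1 − 0.21 = 0.79.
Capital: 0.21 × 3.34 = 0.7014 pp.
Total hours worked: 0.79 × 2.2 = 1.738 pp.
TFP growth = 3.45 − 2.4394 = 1.0106%.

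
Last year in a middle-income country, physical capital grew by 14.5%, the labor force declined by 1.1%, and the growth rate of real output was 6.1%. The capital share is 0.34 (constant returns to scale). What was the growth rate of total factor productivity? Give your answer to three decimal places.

Labor's share = 1 − 0.34 = 0.66.
Physical capital: 0.34 × 14.5 = 4.93 pp.
The labor force: 0.66 × (-1.1) = -0.726 pp.
TFP growth = 6.1 − 4.204 = 1.896%.

1.896%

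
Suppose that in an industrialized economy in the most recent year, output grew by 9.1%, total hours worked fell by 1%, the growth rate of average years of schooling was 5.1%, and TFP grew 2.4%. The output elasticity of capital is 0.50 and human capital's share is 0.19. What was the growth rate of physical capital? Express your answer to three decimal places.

Labor's share = 1 − 0.5 − 0.19 = 0.31.
gY = gA + 0.19×5.1 + 0.31×(-1) + 0.5×g.
0.5×g = 9.1 − 2.4 − 0.659 = 6.041.
g = 6.041 / 0.5 = 12.082%.

Physical capital grew 12.082%.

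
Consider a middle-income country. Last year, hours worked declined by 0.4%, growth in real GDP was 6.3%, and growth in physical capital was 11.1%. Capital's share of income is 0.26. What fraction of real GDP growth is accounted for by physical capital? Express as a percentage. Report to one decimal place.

Physical capital contributed 0.26 × 11.1 = 2.886 pp.
Share of growth = 2.886 / 6.3 × 100 = 45.81%.

Physical capital accounted for 45.8% of growth.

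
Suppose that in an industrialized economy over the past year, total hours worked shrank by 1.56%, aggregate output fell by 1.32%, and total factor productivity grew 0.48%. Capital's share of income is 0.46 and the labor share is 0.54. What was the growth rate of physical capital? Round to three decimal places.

Labor's share = 1 − 0.46 = 0.54.
gY = gA + 0.54×(-1.56) + 0.46×g.
0.46×g = -1.32 − 0.48 + 0.8424 = -0.9576.
g = -0.9576 / 0.46 = -2.08174%.

-2.082%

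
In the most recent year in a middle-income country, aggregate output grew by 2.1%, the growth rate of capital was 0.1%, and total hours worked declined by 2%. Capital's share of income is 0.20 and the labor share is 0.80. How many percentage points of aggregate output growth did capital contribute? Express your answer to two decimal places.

Contribution = share × growth = 0.2 × 0.1 = 0.02 pp.

0.02 percentage points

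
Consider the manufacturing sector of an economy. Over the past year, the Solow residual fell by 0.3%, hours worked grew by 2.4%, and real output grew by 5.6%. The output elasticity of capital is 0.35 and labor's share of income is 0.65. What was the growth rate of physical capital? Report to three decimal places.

12.400%

Labor's share = 1 − 0.35 = 0.65.
gY = gA + 0.65×2.4 + 0.35×g.
0.35×g = 5.6 + 0.3 − 1.56 = 4.34.
g = 4.34 / 0.35 = 12.4%.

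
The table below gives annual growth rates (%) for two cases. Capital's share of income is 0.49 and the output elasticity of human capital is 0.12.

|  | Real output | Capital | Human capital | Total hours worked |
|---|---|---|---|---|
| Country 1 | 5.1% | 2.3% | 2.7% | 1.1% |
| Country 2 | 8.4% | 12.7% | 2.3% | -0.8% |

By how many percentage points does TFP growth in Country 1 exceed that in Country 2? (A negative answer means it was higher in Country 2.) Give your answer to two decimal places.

1.01 percentage points

Labor's share = 1 − 0.49 − 0.12 = 0.39.
Country 1: TFP = 5.1 − 1.127 − 0.324 − 0.429 = 3.22%.
Country 2: TFP = 8.4 − 6.223 − 0.276 + 0.312 = 2.213%.
Difference = 3.22 − (2.213) = 1.007 pp.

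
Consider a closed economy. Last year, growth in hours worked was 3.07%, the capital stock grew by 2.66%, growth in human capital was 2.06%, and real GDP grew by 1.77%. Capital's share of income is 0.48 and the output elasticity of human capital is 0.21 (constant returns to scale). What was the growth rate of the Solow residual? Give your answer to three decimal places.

-0.891%

Labor's share = 1 − 0.48 − 0.21 = 0.31.
The capital stock: 0.48 × 2.66 = 1.2768 pp.
Human capital: 0.21 × 2.06 = 0.4326 pp.
Hours worked: 0.31 × 3.07 = 0.9517 pp.
TFP growth = 1.77 − 2.6611 = -0.8911%.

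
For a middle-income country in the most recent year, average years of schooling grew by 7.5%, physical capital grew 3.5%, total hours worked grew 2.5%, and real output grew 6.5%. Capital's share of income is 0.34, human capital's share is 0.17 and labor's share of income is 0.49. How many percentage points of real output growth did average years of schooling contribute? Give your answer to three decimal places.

1.275 pp

Contribution = share × growth = 0.17 × 7.5 = 1.275 pp.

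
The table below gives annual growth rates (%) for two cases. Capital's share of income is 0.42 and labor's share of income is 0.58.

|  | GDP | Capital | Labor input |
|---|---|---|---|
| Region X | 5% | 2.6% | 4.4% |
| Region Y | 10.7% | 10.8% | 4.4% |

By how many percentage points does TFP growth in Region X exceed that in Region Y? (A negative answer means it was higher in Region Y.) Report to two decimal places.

-2.26 percentage points

Labor's share = 1 − 0.42 = 0.58.
Region X: TFP = 5 − 1.092 − 2.552 = 1.356%.
Region Y: TFP = 10.7 − 4.536 − 2.552 = 3.612%.
Difference = 1.356 − (3.612) = -2.256 pp.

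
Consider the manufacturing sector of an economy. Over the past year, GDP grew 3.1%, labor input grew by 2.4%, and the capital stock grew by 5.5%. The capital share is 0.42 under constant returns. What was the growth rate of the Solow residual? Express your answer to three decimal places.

-0.602%

Labor's share = 1 − 0.42 = 0.58.
The capital stock: 0.42 × 5.5 = 2.31 pp.
Labor input: 0.58 × 2.4 = 1.392 pp.
TFP growth = 3.1 − 3.702 = -0.602%.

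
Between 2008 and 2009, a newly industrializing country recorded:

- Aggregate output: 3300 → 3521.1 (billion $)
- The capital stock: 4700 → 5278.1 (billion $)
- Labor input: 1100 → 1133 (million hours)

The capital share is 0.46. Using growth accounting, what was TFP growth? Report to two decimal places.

Aggregate output growth = (3521.1 − 3300) / 3300 = 6.7%.
The capital stock growth = (5278.1 − 4700) / 4700 = 12.3%.
Labor input growth = (1133 − 1100) / 1100 = 3%.
Labor's share = 1 − 0.46 = 0.54.
The capital stock: 0.46 × 12.3 = 5.658 pp.
Labor input: 0.54 × 3 = 1.62 pp.
TFP growth = 6.7 − 7.278 = -0.578%.

-0.58%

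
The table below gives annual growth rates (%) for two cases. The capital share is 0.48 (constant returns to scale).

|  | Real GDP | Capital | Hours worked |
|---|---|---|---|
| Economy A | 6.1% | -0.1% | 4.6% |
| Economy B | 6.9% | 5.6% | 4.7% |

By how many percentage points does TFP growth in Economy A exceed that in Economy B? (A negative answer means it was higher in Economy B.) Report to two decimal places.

Labor's share = 1 − 0.48 = 0.52.
Economy A: TFP = 6.1 + 0.048 − 2.392 = 3.756%.
Economy B: TFP = 6.9 − 2.688 − 2.444 = 1.768%.
Difference = 3.756 − (1.768) = 1.988 pp.

1.99 percentage points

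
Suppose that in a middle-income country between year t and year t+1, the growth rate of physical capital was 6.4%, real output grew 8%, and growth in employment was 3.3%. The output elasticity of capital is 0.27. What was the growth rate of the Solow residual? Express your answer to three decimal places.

Labor's share = 1 − 0.27 = 0.73.
Physical capital: 0.27 × 6.4 = 1.728 pp.
Employment: 0.73 × 3.3 = 2.409 pp.
TFP growth = 8 − 4.137 = 3.863%.

The Solow residual grew 3.863%.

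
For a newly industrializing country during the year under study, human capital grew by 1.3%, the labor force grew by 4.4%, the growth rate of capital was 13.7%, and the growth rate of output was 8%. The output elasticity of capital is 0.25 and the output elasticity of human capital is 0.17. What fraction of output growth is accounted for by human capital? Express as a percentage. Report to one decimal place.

Human capital contributed 0.17 × 1.3 = 0.221 pp.
Share of growth = 0.221 / 8 × 100 = 2.763%.

2.8%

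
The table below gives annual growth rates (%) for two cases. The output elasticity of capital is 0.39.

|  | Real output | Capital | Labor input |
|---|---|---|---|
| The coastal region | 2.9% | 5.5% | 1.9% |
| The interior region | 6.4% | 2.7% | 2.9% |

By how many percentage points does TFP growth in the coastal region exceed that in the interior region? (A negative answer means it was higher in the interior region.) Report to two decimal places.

-3.98 percentage points

Labor's share = 1 − 0.39 = 0.61.
The coastal region: TFP = 2.9 − 2.145 − 1.159 = -0.404%.
The interior region: TFP = 6.4 − 1.053 − 1.769 = 3.578%.
Difference = -0.404 − (3.578) = -3.982 pp.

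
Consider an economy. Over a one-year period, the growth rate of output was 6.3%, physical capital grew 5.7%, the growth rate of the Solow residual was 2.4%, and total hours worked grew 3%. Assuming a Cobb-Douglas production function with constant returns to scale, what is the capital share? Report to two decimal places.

0.33

gY = gA + α·gK + (1−α)·gL, so gY − gA − gL = α(gK − gL).
6.3 − 2.4 − 3 = α × (5.7 − 3).
0.9 = 2.7 α, so α = 0.3333.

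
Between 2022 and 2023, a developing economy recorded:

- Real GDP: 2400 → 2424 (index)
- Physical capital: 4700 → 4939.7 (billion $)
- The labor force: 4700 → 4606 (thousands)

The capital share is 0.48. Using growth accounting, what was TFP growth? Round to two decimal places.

-0.41%

Real GDP growth = (2424 − 2400) / 2400 = 1%.
Physical capital growth = (4939.7 − 4700) / 4700 = 5.1%.
The labor force growth = (4606 − 4700) / 4700 = -2%.
Labor's share = 1 − 0.48 = 0.52.
Physical capital: 0.48 × 5.1 = 2.448 pp.
The labor force: 0.52 × (-2) = -1.04 pp.
TFP growth = 1 − 1.408 = -0.408%.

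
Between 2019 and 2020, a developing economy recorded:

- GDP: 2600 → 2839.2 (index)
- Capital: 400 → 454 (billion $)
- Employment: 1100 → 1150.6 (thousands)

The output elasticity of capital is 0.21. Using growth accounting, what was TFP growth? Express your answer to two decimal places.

2.73%

GDP growth = (2839.2 − 2600) / 2600 = 9.2%.
Capital growth = (454 − 400) / 400 = 13.5%.
Employment growth = (1150.6 − 1100) / 1100 = 4.6%.
Labor's share = 1 − 0.21 = 0.79.
Capital: 0.21 × 13.5 = 2.835 pp.
Employment: 0.79 × 4.6 = 3.634 pp.
TFP growth = 9.2 − 6.469 = 2.731%.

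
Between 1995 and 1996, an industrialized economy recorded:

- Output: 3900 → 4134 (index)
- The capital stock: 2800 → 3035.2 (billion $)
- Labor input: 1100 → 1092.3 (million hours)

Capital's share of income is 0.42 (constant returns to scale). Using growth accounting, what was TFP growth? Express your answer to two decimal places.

2.88%

Output growth = (4134 − 3900) / 3900 = 6%.
The capital stock growth = (3035.2 − 2800) / 2800 = 8.4%.
Labor input growth = (1092.3 − 1100) / 1100 = -0.7%.
Labor's share = 1 − 0.42 = 0.58.
The capital stock: 0.42 × 8.4 = 3.528 pp.
Labor input: 0.58 × (-0.7) = -0.406 pp.
TFP growth = 6 − 3.122 = 2.878%.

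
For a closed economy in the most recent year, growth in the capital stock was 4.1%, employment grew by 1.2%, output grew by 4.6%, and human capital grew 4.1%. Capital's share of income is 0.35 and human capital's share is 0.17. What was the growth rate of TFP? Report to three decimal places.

1.892%

Labor's share = 1 − 0.35 − 0.17 = 0.48.
The capital stock: 0.35 × 4.1 = 1.435 pp.
Human capital: 0.17 × 4.1 = 0.697 pp.
Employment: 0.48 × 1.2 = 0.576 pp.
TFP growth = 4.6 − 2.708 = 1.892%.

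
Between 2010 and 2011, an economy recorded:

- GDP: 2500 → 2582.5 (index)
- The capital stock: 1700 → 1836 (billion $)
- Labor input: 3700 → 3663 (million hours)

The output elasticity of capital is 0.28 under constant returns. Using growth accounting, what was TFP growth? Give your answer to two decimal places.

GDP growth = (2582.5 − 2500) / 2500 = 3.3%.
The capital stock growth = (1836 − 1700) / 1700 = 8%.
Labor input growth = (3663 − 3700) / 3700 = -1%.
Labor's share = 1 − 0.28 = 0.72.
The capital stock: 0.28 × 8 = 2.24 pp.
Labor input: 0.72 × (-1) = -0.72 pp.
TFP growth = 3.3 − 1.52 = 1.78%.

TFP grew 1.78%.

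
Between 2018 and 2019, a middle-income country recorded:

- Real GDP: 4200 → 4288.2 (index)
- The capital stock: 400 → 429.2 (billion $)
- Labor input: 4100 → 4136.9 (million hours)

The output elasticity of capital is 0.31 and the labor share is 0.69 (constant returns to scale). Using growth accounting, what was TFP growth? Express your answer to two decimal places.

Real GDP growth = (4288.2 − 4200) / 4200 = 2.1%.
The capital stock growth = (429.2 − 400) / 400 = 7.3%.
Labor input growth = (4136.9 − 4100) / 4100 = 0.9%.
Labor's share = 1 − 0.31 = 0.69.
The capital stock: 0.31 × 7.3 = 2.263 pp.
Labor input: 0.69 × 0.9 = 0.621 pp.
TFP growth = 2.1 − 2.884 = -0.784%.

-0.78%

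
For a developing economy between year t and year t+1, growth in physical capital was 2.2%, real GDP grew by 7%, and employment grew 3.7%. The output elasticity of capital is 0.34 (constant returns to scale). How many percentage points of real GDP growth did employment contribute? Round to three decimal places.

Labor's share = 1 − 0.34 = 0.66.
Contribution = share × growth = 0.66 × 3.7 = 2.442 pp.

2.442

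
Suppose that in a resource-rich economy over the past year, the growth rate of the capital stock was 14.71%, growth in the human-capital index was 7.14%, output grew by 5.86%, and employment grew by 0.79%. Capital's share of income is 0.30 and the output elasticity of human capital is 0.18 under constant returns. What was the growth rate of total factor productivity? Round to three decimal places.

-0.249%

Labor's share = 1 − 0.3 − 0.18 = 0.52.
The capital stock: 0.3 × 14.71 = 4.413 pp.
The human-capital index: 0.18 × 7.14 = 1.2852 pp.
Employment: 0.52 × 0.79 = 0.4108 pp.
TFP growth = 5.86 − 6.109 = -0.249%.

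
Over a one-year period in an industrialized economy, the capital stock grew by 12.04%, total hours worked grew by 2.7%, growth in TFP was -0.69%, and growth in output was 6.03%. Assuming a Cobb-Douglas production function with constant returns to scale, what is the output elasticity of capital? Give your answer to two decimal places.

α = 0.43

gY = gA + α·gK + (1−α)·gL, so gY − gA − gL = α(gK − gL).
6.03 + 0.69 − 2.7 = α × (12.04 − 2.7).
4.02 = 9.34 α, so α = 0.4304.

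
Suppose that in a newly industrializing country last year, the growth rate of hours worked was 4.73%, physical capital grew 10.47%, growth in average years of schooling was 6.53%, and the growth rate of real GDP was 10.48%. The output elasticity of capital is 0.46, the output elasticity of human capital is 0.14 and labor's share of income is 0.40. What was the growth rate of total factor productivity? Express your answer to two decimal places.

2.86%

Labor's share = 1 − 0.46 − 0.14 = 0.4.
Physical capital: 0.46 × 10.47 = 4.8162 pp.
Average years of schooling: 0.14 × 6.53 = 0.9142 pp.
Hours worked: 0.4 × 4.73 = 1.892 pp.
TFP growth = 10.48 − 7.6224 = 2.8576%.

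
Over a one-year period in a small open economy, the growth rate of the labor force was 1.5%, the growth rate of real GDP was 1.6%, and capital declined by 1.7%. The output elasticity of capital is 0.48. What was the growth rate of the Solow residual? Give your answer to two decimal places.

Labor's share = 1 − 0.48 = 0.52.
Capital: 0.48 × (-1.7) = -0.816 pp.
The labor force: 0.52 × 1.5 = 0.78 pp.
TFP growth = 1.6 + 0.036 = 1.636%.

1.64%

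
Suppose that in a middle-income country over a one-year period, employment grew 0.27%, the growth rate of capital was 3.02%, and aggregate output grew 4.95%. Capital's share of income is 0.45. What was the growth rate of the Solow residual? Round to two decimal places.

3.44%

Labor's share = 1 − 0.45 = 0.55.
Capital: 0.45 × 3.02 = 1.359 pp.
Employment: 0.55 × 0.27 = 0.1485 pp.
TFP growth = 4.95 − 1.5075 = 3.4425%.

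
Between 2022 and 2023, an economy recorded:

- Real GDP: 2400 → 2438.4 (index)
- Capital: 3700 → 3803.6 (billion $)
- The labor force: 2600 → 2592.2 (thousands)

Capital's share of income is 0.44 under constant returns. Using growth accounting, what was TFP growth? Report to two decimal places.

0.54%

Real GDP growth = (2438.4 − 2400) / 2400 = 1.6%.
Capital growth = (3803.6 − 3700) / 3700 = 2.8%.
The labor force growth = (2592.2 − 2600) / 2600 = -0.3%.
Labor's share = 1 − 0.44 = 0.56.
Capital: 0.44 × 2.8 = 1.232 pp.
The labor force: 0.56 × (-0.3) = -0.168 pp.
TFP growth = 1.6 − 1.064 = 0.536%.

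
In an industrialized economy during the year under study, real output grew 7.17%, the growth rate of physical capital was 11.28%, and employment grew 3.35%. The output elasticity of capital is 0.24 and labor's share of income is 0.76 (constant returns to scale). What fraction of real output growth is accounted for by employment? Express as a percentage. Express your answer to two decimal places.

35.51%

Labor's share = 1 − 0.24 = 0.76.
Employment contributed 0.76 × 3.35 = 2.546 pp.
Share of growth = 2.546 / 7.17 × 100 = 35.5091%.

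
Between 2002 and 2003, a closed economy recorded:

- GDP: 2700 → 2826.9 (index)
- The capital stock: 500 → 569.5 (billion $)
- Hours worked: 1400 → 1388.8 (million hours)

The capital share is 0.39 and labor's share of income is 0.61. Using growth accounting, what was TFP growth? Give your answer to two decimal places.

-0.23%

GDP growth = (2826.9 − 2700) / 2700 = 4.7%.
The capital stock growth = (569.5 − 500) / 500 = 13.9%.
Hours worked growth = (1388.8 − 1400) / 1400 = -0.8%.
Labor's share = 1 − 0.39 = 0.61.
The capital stock: 0.39 × 13.9 = 5.421 pp.
Hours worked: 0.61 × (-0.8) = -0.488 pp.
TFP growth = 4.7 − 4.933 = -0.233%.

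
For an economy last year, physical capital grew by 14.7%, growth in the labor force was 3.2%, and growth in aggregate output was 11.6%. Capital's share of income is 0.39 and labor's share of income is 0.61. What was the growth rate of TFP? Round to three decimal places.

Labor's share = 1 − 0.39 = 0.61.
Physical capital: 0.39 × 14.7 = 5.733 pp.
The labor force: 0.61 × 3.2 = 1.952 pp.
TFP growth = 11.6 − 7.685 = 3.915%.

3.915%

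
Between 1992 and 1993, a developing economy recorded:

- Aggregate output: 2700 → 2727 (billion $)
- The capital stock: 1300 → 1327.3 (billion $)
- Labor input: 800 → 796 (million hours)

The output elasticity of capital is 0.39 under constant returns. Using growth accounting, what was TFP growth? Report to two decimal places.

TFP growth was 0.49%.

Aggregate output growth = (2727 − 2700) / 2700 = 1%.
The capital stock growth = (1327.3 − 1300) / 1300 = 2.1%.
Labor input growth = (796 − 800) / 800 = -0.5%.
Labor's share = 1 − 0.39 = 0.61.
The capital stock: 0.39 × 2.1 = 0.819 pp.
Labor input: 0.61 × (-0.5) = -0.305 pp.
TFP growth = 1 − 0.514 = 0.486%.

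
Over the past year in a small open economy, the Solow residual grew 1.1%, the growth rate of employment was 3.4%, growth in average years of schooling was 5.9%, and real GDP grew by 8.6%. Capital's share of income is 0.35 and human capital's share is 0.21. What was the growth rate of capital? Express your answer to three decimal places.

13.614%

Labor's share = 1 − 0.35 − 0.21 = 0.44.
gY = gA + 0.21×5.9 + 0.44×3.4 + 0.35×g.
0.35×g = 8.6 − 1.1 − 2.735 = 4.765.
g = 4.765 / 0.35 = 13.61429%.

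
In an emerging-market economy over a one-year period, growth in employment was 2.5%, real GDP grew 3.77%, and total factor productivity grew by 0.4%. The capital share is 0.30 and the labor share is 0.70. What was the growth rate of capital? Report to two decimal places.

Capital growth was 5.40%.

Labor's share = 1 − 0.3 = 0.7.
gY = gA + 0.7×2.5 + 0.3×g.
0.3×g = 3.77 − 0.4 − 1.75 = 1.62.
g = 1.62 / 0.3 = 5.4%.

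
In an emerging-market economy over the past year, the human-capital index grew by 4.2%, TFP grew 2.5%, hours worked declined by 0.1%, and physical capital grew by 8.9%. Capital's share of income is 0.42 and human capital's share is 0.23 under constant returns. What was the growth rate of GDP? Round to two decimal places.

Labor's share = 1 − 0.42 − 0.23 = 0.35.
Physical capital: 0.42 × 8.9 = 3.738 pp.
The human-capital index: 0.23 × 4.2 = 0.966 pp.
Hours worked: 0.35 × (-0.1) = -0.035 pp.
Output growth = 2.5 + 4.669 = 7.169%.

7.17%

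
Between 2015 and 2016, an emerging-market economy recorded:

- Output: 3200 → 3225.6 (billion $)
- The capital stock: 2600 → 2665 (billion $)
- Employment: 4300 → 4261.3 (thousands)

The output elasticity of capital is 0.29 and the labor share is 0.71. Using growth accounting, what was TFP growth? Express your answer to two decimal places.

TFP growth was 0.71%.

Output growth = (3225.6 − 3200) / 3200 = 0.8%.
The capital stock growth = (2665 − 2600) / 2600 = 2.5%.
Employment growth = (4261.3 − 4300) / 4300 = -0.9%.
Labor's share = 1 − 0.29 = 0.71.
The capital stock: 0.29 × 2.5 = 0.725 pp.
Employment: 0.71 × (-0.9) = -0.639 pp.
TFP growth = 0.8 − 0.086 = 0.714%.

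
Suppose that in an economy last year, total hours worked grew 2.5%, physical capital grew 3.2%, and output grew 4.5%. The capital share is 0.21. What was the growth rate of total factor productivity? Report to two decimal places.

Labor's share = 1 − 0.21 = 0.79.
Physical capital: 0.21 × 3.2 = 0.672 pp.
Total hours worked: 0.79 × 2.5 = 1.975 pp.
TFP growth = 4.5 − 2.647 = 1.853%.

1.85%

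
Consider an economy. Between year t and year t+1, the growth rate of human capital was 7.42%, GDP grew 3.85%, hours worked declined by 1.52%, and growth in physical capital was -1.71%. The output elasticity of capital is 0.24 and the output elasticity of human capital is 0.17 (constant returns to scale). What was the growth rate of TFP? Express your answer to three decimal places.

Labor's share = 1 − 0.24 − 0.17 = 0.59.
Physical capital: 0.24 × (-1.71) = -0.4104 pp.
Human capital: 0.17 × 7.42 = 1.2614 pp.
Hours worked: 0.59 × (-1.52) = -0.8968 pp.
TFP growth = 3.85 + 0.0458 = 3.8958%.

3.896%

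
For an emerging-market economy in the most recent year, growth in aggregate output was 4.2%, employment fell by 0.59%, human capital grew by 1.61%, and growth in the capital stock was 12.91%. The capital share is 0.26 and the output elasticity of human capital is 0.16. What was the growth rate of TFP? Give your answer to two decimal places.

Labor's share = 1 − 0.26 − 0.16 = 0.58.
The capital stock: 0.26 × 12.91 = 3.3566 pp.
Human capital: 0.16 × 1.61 = 0.2576 pp.
Employment: 0.58 × (-0.59) = -0.3422 pp.
TFP growth = 4.2 − 3.272 = 0.928%.

0.93%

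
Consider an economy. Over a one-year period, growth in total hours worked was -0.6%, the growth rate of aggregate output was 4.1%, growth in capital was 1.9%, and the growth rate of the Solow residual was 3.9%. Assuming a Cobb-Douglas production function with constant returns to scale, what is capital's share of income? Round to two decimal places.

0.32

gY = gA + α·gK + (1−α)·gL, so gY − gA − gL = α(gK − gL).
4.1 − 3.9 + 0.6 = α × (1.9 − (-0.6)).
0.8 = 2.5 α, so α = 0.32.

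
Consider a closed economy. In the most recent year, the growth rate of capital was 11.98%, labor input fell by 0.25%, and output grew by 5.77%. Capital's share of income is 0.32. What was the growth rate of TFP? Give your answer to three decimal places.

Labor's share = 1 − 0.32 = 0.68.
Capital: 0.32 × 11.98 = 3.8336 pp.
Labor input: 0.68 × (-0.25) = -0.17 pp.
TFP growth = 5.77 − 3.6636 = 2.1064%.

2.106%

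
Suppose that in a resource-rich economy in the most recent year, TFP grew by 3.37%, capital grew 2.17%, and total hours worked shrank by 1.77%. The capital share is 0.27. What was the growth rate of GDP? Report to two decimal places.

Labor's share = 1 − 0.27 = 0.73.
Capital: 0.27 × 2.17 = 0.5859 pp.
Total hours worked: 0.73 × (-1.77) = -1.2921 pp.
Output growth = 3.37 + (-0.7062) = 2.6638%.

2.66%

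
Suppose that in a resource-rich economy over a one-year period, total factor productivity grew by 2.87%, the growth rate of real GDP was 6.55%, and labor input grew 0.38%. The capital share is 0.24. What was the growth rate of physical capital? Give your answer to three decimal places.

14.130%

Labor's share = 1 − 0.24 = 0.76.
gY = gA + 0.76×0.38 + 0.24×g.
0.24×g = 6.55 − 2.87 − 0.2888 = 3.3912.
g = 3.3912 / 0.24 = 14.13%.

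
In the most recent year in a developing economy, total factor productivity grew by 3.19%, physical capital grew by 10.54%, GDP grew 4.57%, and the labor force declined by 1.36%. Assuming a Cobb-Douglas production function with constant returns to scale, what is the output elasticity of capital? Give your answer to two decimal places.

gY = gA + α·gK + (1−α)·gL, so gY − gA − gL = α(gK − gL).
4.57 − 3.19 + 1.36 = α × (10.54 − (-1.36)).
2.74 = 11.9 α, so α = 0.2303.

The output elasticity of capital is 0.23.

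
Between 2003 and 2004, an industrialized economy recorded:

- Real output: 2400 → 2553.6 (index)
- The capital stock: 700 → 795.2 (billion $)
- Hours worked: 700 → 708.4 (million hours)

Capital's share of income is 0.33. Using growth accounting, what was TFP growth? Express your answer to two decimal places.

1.11%

Real output growth = (2553.6 − 2400) / 2400 = 6.4%.
The capital stock growth = (795.2 − 700) / 700 = 13.6%.
Hours worked growth = (708.4 − 700) / 700 = 1.2%.
Labor's share = 1 − 0.33 = 0.67.
The capital stock: 0.33 × 13.6 = 4.488 pp.
Hours worked: 0.67 × 1.2 = 0.804 pp.
TFP growth = 6.4 − 5.292 = 1.108%.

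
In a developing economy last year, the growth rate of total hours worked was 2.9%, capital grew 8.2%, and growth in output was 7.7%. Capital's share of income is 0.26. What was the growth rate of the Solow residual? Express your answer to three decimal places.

Labor's share = 1 − 0.26 = 0.74.
Capital: 0.26 × 8.2 = 2.132 pp.
Total hours worked: 0.74 × 2.9 = 2.146 pp.
TFP growth = 7.7 − 4.278 = 3.422%.

The Solow residual growth was 3.422%.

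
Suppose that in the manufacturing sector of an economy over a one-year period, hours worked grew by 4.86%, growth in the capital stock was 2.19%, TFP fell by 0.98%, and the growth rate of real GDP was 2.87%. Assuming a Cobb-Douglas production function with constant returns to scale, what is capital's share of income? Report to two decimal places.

α = 0.38

gY = gA + α·gK + (1−α)·gL, so gY − gA − gL = α(gK − gL).
2.87 + 0.98 − 4.86 = α × (2.19 − 4.86).
-1.01 = -2.67 α, so α = 0.3783.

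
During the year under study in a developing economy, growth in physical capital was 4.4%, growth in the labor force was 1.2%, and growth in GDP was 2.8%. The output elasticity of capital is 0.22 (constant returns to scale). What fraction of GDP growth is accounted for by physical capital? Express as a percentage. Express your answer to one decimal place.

Physical capital contributed 0.22 × 4.4 = 0.968 pp.
Share of growth = 0.968 / 2.8 × 100 = 34.571%.

34.6%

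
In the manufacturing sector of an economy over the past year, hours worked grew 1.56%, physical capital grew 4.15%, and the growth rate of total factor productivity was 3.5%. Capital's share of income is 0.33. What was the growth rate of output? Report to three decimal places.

Labor's share = 1 − 0.33 = 0.67.
Physical capital: 0.33 × 4.15 = 1.3695 pp.
Hours worked: 0.67 × 1.56 = 1.0452 pp.
Output growth = 3.5 + 2.4147 = 5.9147%.

5.915%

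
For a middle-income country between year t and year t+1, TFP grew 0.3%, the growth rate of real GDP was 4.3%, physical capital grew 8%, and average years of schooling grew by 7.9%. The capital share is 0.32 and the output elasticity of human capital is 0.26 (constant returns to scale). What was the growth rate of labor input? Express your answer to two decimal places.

-1.46%

Labor's share = 1 − 0.32 − 0.26 = 0.42.
gY = gA + 0.32×8 + 0.26×7.9 + 0.42×g.
0.42×g = 4.3 − 0.3 − 4.614 = -0.614.
g = -0.614 / 0.42 = -1.4619%.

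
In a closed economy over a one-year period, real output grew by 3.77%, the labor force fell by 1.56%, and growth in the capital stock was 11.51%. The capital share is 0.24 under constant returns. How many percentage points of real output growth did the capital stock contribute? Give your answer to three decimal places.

2.762 percentage points

Contribution = share × growth = 0.24 × 11.51 = 2.7624 pp.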